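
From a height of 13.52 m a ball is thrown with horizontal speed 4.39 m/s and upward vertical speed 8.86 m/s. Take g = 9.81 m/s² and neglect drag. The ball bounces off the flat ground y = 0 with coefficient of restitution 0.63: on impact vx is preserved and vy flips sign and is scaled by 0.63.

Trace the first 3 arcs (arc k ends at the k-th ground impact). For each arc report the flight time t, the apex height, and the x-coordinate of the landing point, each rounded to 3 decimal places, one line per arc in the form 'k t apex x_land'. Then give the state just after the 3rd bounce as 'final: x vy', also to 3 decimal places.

1 2.793 17.521 12.262
2 2.381 6.954 22.716
3 1.500 2.760 29.302
final: 29.302 4.636

Arc 1: start y=13.520, vy=8.860 → t=2.793, apex=17.521, x_land=12.262, impact vy=-18.541
  bounce: vy ← 0.63·18.541 = 11.681
Arc 2: start y=0.000, vy=11.681 → t=2.381, apex=6.954, x_land=22.716, impact vy=-11.681
  bounce: vy ← 0.63·11.681 = 7.359
Arc 3: start y=0.000, vy=7.359 → t=1.500, apex=2.760, x_land=29.302, impact vy=-7.359
  bounce: vy ← 0.63·7.359 = 4.636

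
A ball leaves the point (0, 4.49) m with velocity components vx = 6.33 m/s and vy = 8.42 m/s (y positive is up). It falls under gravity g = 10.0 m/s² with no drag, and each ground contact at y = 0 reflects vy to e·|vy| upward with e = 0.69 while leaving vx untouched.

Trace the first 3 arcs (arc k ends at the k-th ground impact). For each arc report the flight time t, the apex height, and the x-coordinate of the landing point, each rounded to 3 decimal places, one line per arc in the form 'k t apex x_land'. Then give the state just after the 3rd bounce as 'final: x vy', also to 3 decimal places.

1 2.110 8.035 13.354
2 1.749 3.825 24.428
3 1.207 1.821 32.068
final: 32.068 4.164

Arc 1: start y=4.490, vy=8.420 → t=2.110, apex=8.035, x_land=13.354, impact vy=-12.677
  bounce: vy ← 0.69·12.677 = 8.747
Arc 2: start y=0.000, vy=8.747 → t=1.749, apex=3.825, x_land=24.428, impact vy=-8.747
  bounce: vy ← 0.69·8.747 = 6.035
Arc 3: start y=0.000, vy=6.035 → t=1.207, apex=1.821, x_land=32.068, impact vy=-6.035
  bounce: vy ← 0.69·6.035 = 4.164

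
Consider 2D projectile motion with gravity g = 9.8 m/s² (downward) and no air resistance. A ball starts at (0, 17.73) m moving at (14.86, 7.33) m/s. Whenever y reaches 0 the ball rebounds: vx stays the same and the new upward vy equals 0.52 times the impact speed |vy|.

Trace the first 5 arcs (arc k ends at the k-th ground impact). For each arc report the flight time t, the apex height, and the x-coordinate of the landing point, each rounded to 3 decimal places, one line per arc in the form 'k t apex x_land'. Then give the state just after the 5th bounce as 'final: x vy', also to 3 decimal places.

Arc 1: start y=17.730, vy=7.330 → t=2.792, apex=20.471, x_land=41.488, impact vy=-20.031
  bounce: vy ← 0.52·20.031 = 10.416
Arc 2: start y=0.000, vy=10.416 → t=2.126, apex=5.535, x_land=73.076, impact vy=-10.416
  bounce: vy ← 0.52·10.416 = 5.416
Arc 3: start y=0.000, vy=5.416 → t=1.105, apex=1.497, x_land=89.502, impact vy=-5.416
  bounce: vy ← 0.52·5.416 = 2.817
Arc 4: start y=0.000, vy=2.817 → t=0.575, apex=0.405, x_land=98.044, impact vy=-2.817
  bounce: vy ← 0.52·2.817 = 1.465
Arc 5: start y=0.000, vy=1.465 → t=0.299, apex=0.109, x_land=102.485, impact vy=-1.465
  bounce: vy ← 0.52·1.465 = 0.762

1 2.792 20.471 41.488
2 2.126 5.535 73.076
3 1.105 1.497 89.502
4 0.575 0.405 98.044
5 0.299 0.109 102.485
final: 102.485 0.762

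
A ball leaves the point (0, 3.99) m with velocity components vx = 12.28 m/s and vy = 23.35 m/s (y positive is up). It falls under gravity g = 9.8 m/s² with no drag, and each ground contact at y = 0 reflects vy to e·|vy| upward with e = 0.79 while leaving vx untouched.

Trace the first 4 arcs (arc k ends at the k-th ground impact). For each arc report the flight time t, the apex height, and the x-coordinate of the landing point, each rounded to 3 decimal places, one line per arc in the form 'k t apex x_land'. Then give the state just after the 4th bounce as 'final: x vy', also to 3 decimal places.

1 4.930 31.807 60.546
2 4.026 19.851 109.980
3 3.180 12.389 149.032
4 2.512 7.732 179.884
final: 179.884 9.725

Arc 1: start y=3.990, vy=23.350 → t=4.930, apex=31.807, x_land=60.546, impact vy=-24.969
  bounce: vy ← 0.79·24.969 = 19.725
Arc 2: start y=0.000, vy=19.725 → t=4.026, apex=19.851, x_land=109.980, impact vy=-19.725
  bounce: vy ← 0.79·19.725 = 15.583
Arc 3: start y=0.000, vy=15.583 → t=3.180, apex=12.389, x_land=149.032, impact vy=-15.583
  bounce: vy ← 0.79·15.583 = 12.310
Arc 4: start y=0.000, vy=12.310 → t=2.512, apex=7.732, x_land=179.884, impact vy=-12.310
  bounce: vy ← 0.79·12.310 = 9.725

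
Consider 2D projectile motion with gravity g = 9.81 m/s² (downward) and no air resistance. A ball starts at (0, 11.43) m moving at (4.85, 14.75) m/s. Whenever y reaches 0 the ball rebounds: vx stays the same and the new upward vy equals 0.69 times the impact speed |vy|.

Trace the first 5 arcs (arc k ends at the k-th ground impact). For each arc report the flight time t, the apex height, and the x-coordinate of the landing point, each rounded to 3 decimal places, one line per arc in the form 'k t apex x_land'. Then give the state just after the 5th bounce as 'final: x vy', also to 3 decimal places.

1 3.646 22.519 17.684
2 2.957 10.721 32.025
3 2.040 5.104 41.920
4 1.408 2.430 48.748
5 0.971 1.157 53.459
final: 53.459 3.288

Arc 1: start y=11.430, vy=14.750 → t=3.646, apex=22.519, x_land=17.684, impact vy=-21.019
  bounce: vy ← 0.69·21.019 = 14.503
Arc 2: start y=0.000, vy=14.503 → t=2.957, apex=10.721, x_land=32.025, impact vy=-14.503
  bounce: vy ← 0.69·14.503 = 10.007
Arc 3: start y=0.000, vy=10.007 → t=2.040, apex=5.104, x_land=41.920, impact vy=-10.007
  bounce: vy ← 0.69·10.007 = 6.905
Arc 4: start y=0.000, vy=6.905 → t=1.408, apex=2.430, x_land=48.748, impact vy=-6.905
  bounce: vy ← 0.69·6.905 = 4.765
Arc 5: start y=0.000, vy=4.765 → t=0.971, apex=1.157, x_land=53.459, impact vy=-4.765
  bounce: vy ← 0.69·4.765 = 3.288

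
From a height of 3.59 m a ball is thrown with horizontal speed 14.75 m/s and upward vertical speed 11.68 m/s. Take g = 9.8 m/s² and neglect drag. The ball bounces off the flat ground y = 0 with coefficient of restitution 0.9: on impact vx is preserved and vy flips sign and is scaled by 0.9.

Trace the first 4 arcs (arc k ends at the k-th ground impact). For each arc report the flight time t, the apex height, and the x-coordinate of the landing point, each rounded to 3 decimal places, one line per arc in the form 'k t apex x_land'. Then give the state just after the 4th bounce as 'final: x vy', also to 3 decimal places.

Arc 1: start y=3.590, vy=11.680 → t=2.659, apex=10.550, x_land=39.223, impact vy=-14.380
  bounce: vy ← 0.9·14.380 = 12.942
Arc 2: start y=0.000, vy=12.942 → t=2.641, apex=8.546, x_land=78.181, impact vy=-12.942
  bounce: vy ← 0.9·12.942 = 11.648
Arc 3: start y=0.000, vy=11.648 → t=2.377, apex=6.922, x_land=113.244, impact vy=-11.648
  bounce: vy ← 0.9·11.648 = 10.483
Arc 4: start y=0.000, vy=10.483 → t=2.139, apex=5.607, x_land=144.800, impact vy=-10.483
  bounce: vy ← 0.9·10.483 = 9.435

1 2.659 10.550 39.223
2 2.641 8.546 78.181
3 2.377 6.922 113.244
4 2.139 5.607 144.800
final: 144.800 9.435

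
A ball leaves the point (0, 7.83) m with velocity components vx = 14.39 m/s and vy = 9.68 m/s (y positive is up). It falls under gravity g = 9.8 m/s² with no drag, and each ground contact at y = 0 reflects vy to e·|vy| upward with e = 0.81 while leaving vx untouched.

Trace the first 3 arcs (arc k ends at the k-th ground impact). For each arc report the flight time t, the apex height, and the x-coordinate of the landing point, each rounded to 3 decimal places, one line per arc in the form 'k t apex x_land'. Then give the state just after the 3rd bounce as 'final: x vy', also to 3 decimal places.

Arc 1: start y=7.830, vy=9.680 → t=2.592, apex=12.611, x_land=37.299, impact vy=-15.722
  bounce: vy ← 0.81·15.722 = 12.735
Arc 2: start y=0.000, vy=12.735 → t=2.599, apex=8.274, x_land=74.697, impact vy=-12.735
  bounce: vy ← 0.81·12.735 = 10.315
Arc 3: start y=0.000, vy=10.315 → t=2.105, apex=5.429, x_land=104.989, impact vy=-10.315
  bounce: vy ← 0.81·10.315 = 8.355

1 2.592 12.611 37.299
2 2.599 8.274 74.697
3 2.105 5.429 104.989
final: 104.989 8.355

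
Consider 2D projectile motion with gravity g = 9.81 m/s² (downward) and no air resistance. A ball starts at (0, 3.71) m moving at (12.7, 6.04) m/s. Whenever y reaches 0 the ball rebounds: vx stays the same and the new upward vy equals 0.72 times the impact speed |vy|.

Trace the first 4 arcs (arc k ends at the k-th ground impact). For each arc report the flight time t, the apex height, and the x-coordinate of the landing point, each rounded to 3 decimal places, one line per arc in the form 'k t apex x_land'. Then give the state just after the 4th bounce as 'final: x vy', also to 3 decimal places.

1 1.681 5.569 21.352
2 1.534 2.887 40.839
3 1.105 1.497 54.870
4 0.795 0.776 64.973
final: 64.973 2.809

Arc 1: start y=3.710, vy=6.040 → t=1.681, apex=5.569, x_land=21.352, impact vy=-10.453
  bounce: vy ← 0.72·10.453 = 7.526
Arc 2: start y=0.000, vy=7.526 → t=1.534, apex=2.887, x_land=40.839, impact vy=-7.526
  bounce: vy ← 0.72·7.526 = 5.419
Arc 3: start y=0.000, vy=5.419 → t=1.105, apex=1.497, x_land=54.870, impact vy=-5.419
  bounce: vy ← 0.72·5.419 = 3.902
Arc 4: start y=0.000, vy=3.902 → t=0.795, apex=0.776, x_land=64.973, impact vy=-3.902
  bounce: vy ← 0.72·3.902 = 2.809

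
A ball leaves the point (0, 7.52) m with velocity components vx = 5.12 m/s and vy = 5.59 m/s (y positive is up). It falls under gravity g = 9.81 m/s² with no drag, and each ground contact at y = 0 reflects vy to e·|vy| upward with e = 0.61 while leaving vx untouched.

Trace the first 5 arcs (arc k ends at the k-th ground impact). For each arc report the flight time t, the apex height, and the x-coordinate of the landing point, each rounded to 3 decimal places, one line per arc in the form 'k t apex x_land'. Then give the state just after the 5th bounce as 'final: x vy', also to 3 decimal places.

1 1.933 9.113 9.896
2 1.663 3.391 18.410
3 1.014 1.262 23.604
4 0.619 0.469 26.772
5 0.377 0.175 28.704
final: 28.704 1.129

Arc 1: start y=7.520, vy=5.590 → t=1.933, apex=9.113, x_land=9.896, impact vy=-13.371
  bounce: vy ← 0.61·13.371 = 8.156
Arc 2: start y=0.000, vy=8.156 → t=1.663, apex=3.391, x_land=18.410, impact vy=-8.156
  bounce: vy ← 0.61·8.156 = 4.975
Arc 3: start y=0.000, vy=4.975 → t=1.014, apex=1.262, x_land=23.604, impact vy=-4.975
  bounce: vy ← 0.61·4.975 = 3.035
Arc 4: start y=0.000, vy=3.035 → t=0.619, apex=0.469, x_land=26.772, impact vy=-3.035
  bounce: vy ← 0.61·3.035 = 1.851
Arc 5: start y=0.000, vy=1.851 → t=0.377, apex=0.175, x_land=28.704, impact vy=-1.851
  bounce: vy ← 0.61·1.851 = 1.129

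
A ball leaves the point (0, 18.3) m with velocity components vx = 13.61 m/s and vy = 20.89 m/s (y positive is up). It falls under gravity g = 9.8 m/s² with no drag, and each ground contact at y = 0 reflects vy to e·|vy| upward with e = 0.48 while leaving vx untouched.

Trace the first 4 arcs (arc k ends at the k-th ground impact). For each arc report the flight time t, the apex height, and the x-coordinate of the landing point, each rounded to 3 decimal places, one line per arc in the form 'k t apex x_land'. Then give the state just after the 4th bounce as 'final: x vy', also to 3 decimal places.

1 5.009 40.565 68.171
2 2.762 9.346 105.764
3 1.326 2.153 123.808
4 0.636 0.496 132.470
final: 132.470 1.497

Arc 1: start y=18.300, vy=20.890 → t=5.009, apex=40.565, x_land=68.171, impact vy=-28.197
  bounce: vy ← 0.48·28.197 = 13.535
Arc 2: start y=0.000, vy=13.535 → t=2.762, apex=9.346, x_land=105.764, impact vy=-13.535
  bounce: vy ← 0.48·13.535 = 6.497
Arc 3: start y=0.000, vy=6.497 → t=1.326, apex=2.153, x_land=123.808, impact vy=-6.497
  bounce: vy ← 0.48·6.497 = 3.118
Arc 4: start y=0.000, vy=3.118 → t=0.636, apex=0.496, x_land=132.470, impact vy=-3.118
  bounce: vy ← 0.48·3.118 = 1.497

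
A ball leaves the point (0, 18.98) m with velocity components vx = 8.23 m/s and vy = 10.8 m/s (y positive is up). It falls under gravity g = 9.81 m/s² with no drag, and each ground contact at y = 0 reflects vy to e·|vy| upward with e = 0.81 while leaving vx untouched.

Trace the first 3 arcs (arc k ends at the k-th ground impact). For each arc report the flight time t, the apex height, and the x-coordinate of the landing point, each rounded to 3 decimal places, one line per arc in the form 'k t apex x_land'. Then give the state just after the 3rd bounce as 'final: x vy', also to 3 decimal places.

Arc 1: start y=18.980, vy=10.800 → t=3.355, apex=24.925, x_land=27.613, impact vy=-22.114
  bounce: vy ← 0.81·22.114 = 17.912
Arc 2: start y=0.000, vy=17.912 → t=3.652, apex=16.353, x_land=57.668, impact vy=-17.912
  bounce: vy ← 0.81·17.912 = 14.509
Arc 3: start y=0.000, vy=14.509 → t=2.958, apex=10.729, x_land=82.012, impact vy=-14.509
  bounce: vy ← 0.81·14.509 = 11.752

1 3.355 24.925 27.613
2 3.652 16.353 57.668
3 2.958 10.729 82.012
final: 82.012 11.752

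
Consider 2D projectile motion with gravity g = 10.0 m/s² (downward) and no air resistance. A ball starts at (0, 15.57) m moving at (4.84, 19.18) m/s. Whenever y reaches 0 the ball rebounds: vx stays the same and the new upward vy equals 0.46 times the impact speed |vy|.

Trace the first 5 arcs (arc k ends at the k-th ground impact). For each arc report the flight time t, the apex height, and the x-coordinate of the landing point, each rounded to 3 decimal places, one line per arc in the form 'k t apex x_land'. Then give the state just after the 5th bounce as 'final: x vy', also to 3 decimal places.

1 4.524 33.964 21.898
2 2.398 7.187 33.503
3 1.103 1.521 38.841
4 0.507 0.322 41.297
5 0.233 0.068 42.427
final: 42.427 0.537

Arc 1: start y=15.570, vy=19.180 → t=4.524, apex=33.964, x_land=21.898, impact vy=-26.063
  bounce: vy ← 0.46·26.063 = 11.989
Arc 2: start y=0.000, vy=11.989 → t=2.398, apex=7.187, x_land=33.503, impact vy=-11.989
  bounce: vy ← 0.46·11.989 = 5.515
Arc 3: start y=0.000, vy=5.515 → t=1.103, apex=1.521, x_land=38.841, impact vy=-5.515
  bounce: vy ← 0.46·5.515 = 2.537
Arc 4: start y=0.000, vy=2.537 → t=0.507, apex=0.322, x_land=41.297, impact vy=-2.537
  bounce: vy ← 0.46·2.537 = 1.167
Arc 5: start y=0.000, vy=1.167 → t=0.233, apex=0.068, x_land=42.427, impact vy=-1.167
  bounce: vy ← 0.46·1.167 = 0.537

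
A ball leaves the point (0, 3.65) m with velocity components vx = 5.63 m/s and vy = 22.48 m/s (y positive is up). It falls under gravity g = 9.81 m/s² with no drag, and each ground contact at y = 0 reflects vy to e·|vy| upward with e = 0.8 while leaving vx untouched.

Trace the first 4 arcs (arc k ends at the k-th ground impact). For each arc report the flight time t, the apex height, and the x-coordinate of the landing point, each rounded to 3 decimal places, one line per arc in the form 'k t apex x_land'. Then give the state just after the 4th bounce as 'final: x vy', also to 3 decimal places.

Arc 1: start y=3.650, vy=22.480 → t=4.740, apex=29.407, x_land=26.687, impact vy=-24.020
  bounce: vy ← 0.8·24.020 = 19.216
Arc 2: start y=0.000, vy=19.216 → t=3.918, apex=18.820, x_land=48.743, impact vy=-19.216
  bounce: vy ← 0.8·19.216 = 15.373
Arc 3: start y=0.000, vy=15.373 → t=3.134, apex=12.045, x_land=66.388, impact vy=-15.373
  bounce: vy ← 0.8·15.373 = 12.298
Arc 4: start y=0.000, vy=12.298 → t=2.507, apex=7.709, x_land=80.504, impact vy=-12.298
  bounce: vy ← 0.8·12.298 = 9.839

1 4.740 29.407 26.687
2 3.918 18.820 48.743
3 3.134 12.045 66.388
4 2.507 7.709 80.504
final: 80.504 9.839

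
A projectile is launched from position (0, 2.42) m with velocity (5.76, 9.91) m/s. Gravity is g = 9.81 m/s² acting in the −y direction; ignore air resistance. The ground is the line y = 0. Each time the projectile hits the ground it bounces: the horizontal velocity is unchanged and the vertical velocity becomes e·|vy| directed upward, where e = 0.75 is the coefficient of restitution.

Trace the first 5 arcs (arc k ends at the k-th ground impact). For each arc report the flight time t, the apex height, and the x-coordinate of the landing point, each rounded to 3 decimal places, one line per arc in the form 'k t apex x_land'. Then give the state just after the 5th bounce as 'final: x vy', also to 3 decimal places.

1 2.241 7.426 12.906
2 1.846 4.177 23.536
3 1.384 2.349 31.509
4 1.038 1.322 37.489
5 0.779 0.743 41.974
final: 41.974 2.864

Arc 1: start y=2.420, vy=9.910 → t=2.241, apex=7.426, x_land=12.906, impact vy=-12.070
  bounce: vy ← 0.75·12.070 = 9.053
Arc 2: start y=0.000, vy=9.053 → t=1.846, apex=4.177, x_land=23.536, impact vy=-9.053
  bounce: vy ← 0.75·9.053 = 6.789
Arc 3: start y=0.000, vy=6.789 → t=1.384, apex=2.349, x_land=31.509, impact vy=-6.789
  bounce: vy ← 0.75·6.789 = 5.092
Arc 4: start y=0.000, vy=5.092 → t=1.038, apex=1.322, x_land=37.489, impact vy=-5.092
  bounce: vy ← 0.75·5.092 = 3.819
Arc 5: start y=0.000, vy=3.819 → t=0.779, apex=0.743, x_land=41.974, impact vy=-3.819
  bounce: vy ← 0.75·3.819 = 2.864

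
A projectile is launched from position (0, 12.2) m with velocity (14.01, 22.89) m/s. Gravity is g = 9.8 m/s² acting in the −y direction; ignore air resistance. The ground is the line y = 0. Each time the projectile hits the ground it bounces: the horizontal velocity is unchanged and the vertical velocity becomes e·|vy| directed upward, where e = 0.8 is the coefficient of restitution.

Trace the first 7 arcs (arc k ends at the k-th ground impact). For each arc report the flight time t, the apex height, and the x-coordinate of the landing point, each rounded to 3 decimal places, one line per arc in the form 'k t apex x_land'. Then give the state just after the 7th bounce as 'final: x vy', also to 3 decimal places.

Arc 1: start y=12.200, vy=22.890 → t=5.154, apex=38.932, x_land=72.214, impact vy=-27.624
  bounce: vy ← 0.8·27.624 = 22.099
Arc 2: start y=0.000, vy=22.099 → t=4.510, apex=24.917, x_land=135.399, impact vy=-22.099
  bounce: vy ← 0.8·22.099 = 17.679
Arc 3: start y=0.000, vy=17.679 → t=3.608, apex=15.947, x_land=185.947, impact vy=-17.679
  bounce: vy ← 0.8·17.679 = 14.143
Arc 4: start y=0.000, vy=14.143 → t=2.886, apex=10.206, x_land=226.386, impact vy=-14.143
  bounce: vy ← 0.8·14.143 = 11.315
Arc 5: start y=0.000, vy=11.315 → t=2.309, apex=6.532, x_land=258.737, impact vy=-11.315
  bounce: vy ← 0.8·11.315 = 9.052
Arc 6: start y=0.000, vy=9.052 → t=1.847, apex=4.180, x_land=284.617, impact vy=-9.052
  bounce: vy ← 0.8·9.052 = 7.241
Arc 7: start y=0.000, vy=7.241 → t=1.478, apex=2.675, x_land=305.322, impact vy=-7.241
  bounce: vy ← 0.8·7.241 = 5.793

1 5.154 38.932 72.214
2 4.510 24.917 135.399
3 3.608 15.947 185.947
4 2.886 10.206 226.386
5 2.309 6.532 258.737
6 1.847 4.180 284.617
7 1.478 2.675 305.322
final: 305.322 5.793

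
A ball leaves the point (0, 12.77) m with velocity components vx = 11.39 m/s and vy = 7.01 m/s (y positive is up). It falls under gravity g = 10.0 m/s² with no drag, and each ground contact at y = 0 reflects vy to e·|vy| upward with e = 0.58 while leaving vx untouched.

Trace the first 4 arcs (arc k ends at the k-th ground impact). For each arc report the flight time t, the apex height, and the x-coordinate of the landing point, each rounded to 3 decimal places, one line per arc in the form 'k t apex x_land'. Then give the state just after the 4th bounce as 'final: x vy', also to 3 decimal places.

Arc 1: start y=12.770, vy=7.010 → t=2.446, apex=15.227, x_land=27.861, impact vy=-17.451
  bounce: vy ← 0.58·17.451 = 10.122
Arc 2: start y=0.000, vy=10.122 → t=2.024, apex=5.122, x_land=50.918, impact vy=-10.122
  bounce: vy ← 0.58·10.122 = 5.871
Arc 3: start y=0.000, vy=5.871 → t=1.174, apex=1.723, x_land=64.291, impact vy=-5.871
  bounce: vy ← 0.58·5.871 = 3.405
Arc 4: start y=0.000, vy=3.405 → t=0.681, apex=0.580, x_land=72.048, impact vy=-3.405
  bounce: vy ← 0.58·3.405 = 1.975

1 2.446 15.227 27.861
2 2.024 5.122 50.918
3 1.174 1.723 64.291
4 0.681 0.580 72.048
final: 72.048 1.975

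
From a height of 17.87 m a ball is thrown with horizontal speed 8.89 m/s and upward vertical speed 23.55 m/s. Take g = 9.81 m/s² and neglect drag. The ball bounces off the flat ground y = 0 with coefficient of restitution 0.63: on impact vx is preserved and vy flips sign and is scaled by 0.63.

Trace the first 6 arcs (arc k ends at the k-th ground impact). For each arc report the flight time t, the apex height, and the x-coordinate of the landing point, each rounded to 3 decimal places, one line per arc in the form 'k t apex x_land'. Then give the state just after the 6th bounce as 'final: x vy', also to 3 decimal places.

1 5.468 46.137 48.607
2 3.864 18.312 82.961
3 2.435 7.268 104.604
4 1.534 2.885 118.239
5 0.966 1.145 126.829
6 0.609 0.454 132.241
final: 132.241 1.881

Arc 1: start y=17.870, vy=23.550 → t=5.468, apex=46.137, x_land=48.607, impact vy=-30.087
  bounce: vy ← 0.63·30.087 = 18.955
Arc 2: start y=0.000, vy=18.955 → t=3.864, apex=18.312, x_land=82.961, impact vy=-18.955
  bounce: vy ← 0.63·18.955 = 11.941
Arc 3: start y=0.000, vy=11.941 → t=2.435, apex=7.268, x_land=104.604, impact vy=-11.941
  bounce: vy ← 0.63·11.941 = 7.523
Arc 4: start y=0.000, vy=7.523 → t=1.534, apex=2.885, x_land=118.239, impact vy=-7.523
  bounce: vy ← 0.63·7.523 = 4.740
Arc 5: start y=0.000, vy=4.740 → t=0.966, apex=1.145, x_land=126.829, impact vy=-4.740
  bounce: vy ← 0.63·4.740 = 2.986
Arc 6: start y=0.000, vy=2.986 → t=0.609, apex=0.454, x_land=132.241, impact vy=-2.986
  bounce: vy ← 0.63·2.986 = 1.881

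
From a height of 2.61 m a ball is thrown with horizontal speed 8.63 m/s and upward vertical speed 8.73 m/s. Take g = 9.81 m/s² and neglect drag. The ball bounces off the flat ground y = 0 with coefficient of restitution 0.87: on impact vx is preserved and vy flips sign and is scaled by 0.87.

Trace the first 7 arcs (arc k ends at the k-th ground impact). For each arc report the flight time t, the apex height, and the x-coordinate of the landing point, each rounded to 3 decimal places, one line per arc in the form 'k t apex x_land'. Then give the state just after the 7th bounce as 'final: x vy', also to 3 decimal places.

Arc 1: start y=2.610, vy=8.730 → t=2.041, apex=6.494, x_land=17.610, impact vy=-11.288
  bounce: vy ← 0.87·11.288 = 9.821
Arc 2: start y=0.000, vy=9.821 → t=2.002, apex=4.916, x_land=34.889, impact vy=-9.821
  bounce: vy ← 0.87·9.821 = 8.544
Arc 3: start y=0.000, vy=8.544 → t=1.742, apex=3.721, x_land=49.921, impact vy=-8.544
  bounce: vy ← 0.87·8.544 = 7.433
Arc 4: start y=0.000, vy=7.433 → t=1.515, apex=2.816, x_land=63.000, impact vy=-7.433
  bounce: vy ← 0.87·7.433 = 6.467
Arc 5: start y=0.000, vy=6.467 → t=1.318, apex=2.132, x_land=74.378, impact vy=-6.467
  bounce: vy ← 0.87·6.467 = 5.626
Arc 6: start y=0.000, vy=5.626 → t=1.147, apex=1.613, x_land=84.277, impact vy=-5.626
  bounce: vy ← 0.87·5.626 = 4.895
Arc 7: start y=0.000, vy=4.895 → t=0.998, apex=1.221, x_land=92.889, impact vy=-4.895
  bounce: vy ← 0.87·4.895 = 4.258

1 2.041 6.494 17.610
2 2.002 4.916 34.889
3 1.742 3.721 49.921
4 1.515 2.816 63.000
5 1.318 2.132 74.378
6 1.147 1.613 84.277
7 0.998 1.221 92.889
final: 92.889 4.258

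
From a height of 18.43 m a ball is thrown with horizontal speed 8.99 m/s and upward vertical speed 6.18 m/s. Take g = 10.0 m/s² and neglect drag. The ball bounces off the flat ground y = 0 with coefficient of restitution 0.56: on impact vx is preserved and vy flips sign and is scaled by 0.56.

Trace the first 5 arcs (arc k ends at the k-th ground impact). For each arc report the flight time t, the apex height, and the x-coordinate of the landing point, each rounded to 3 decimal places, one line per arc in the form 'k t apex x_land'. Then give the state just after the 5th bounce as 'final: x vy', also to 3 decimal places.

Arc 1: start y=18.430, vy=6.180 → t=2.635, apex=20.340, x_land=23.688, impact vy=-20.169
  bounce: vy ← 0.56·20.169 = 11.295
Arc 2: start y=0.000, vy=11.295 → t=2.259, apex=6.379, x_land=43.996, impact vy=-11.295
  bounce: vy ← 0.56·11.295 = 6.325
Arc 3: start y=0.000, vy=6.325 → t=1.265, apex=2.000, x_land=55.368, impact vy=-6.325
  bounce: vy ← 0.56·6.325 = 3.542
Arc 4: start y=0.000, vy=3.542 → t=0.708, apex=0.627, x_land=61.737, impact vy=-3.542
  bounce: vy ← 0.56·3.542 = 1.984
Arc 5: start y=0.000, vy=1.984 → t=0.397, apex=0.197, x_land=65.303, impact vy=-1.984
  bounce: vy ← 0.56·1.984 = 1.111

1 2.635 20.340 23.688
2 2.259 6.379 43.996
3 1.265 2.000 55.368
4 0.708 0.627 61.737
5 0.397 0.197 65.303
final: 65.303 1.111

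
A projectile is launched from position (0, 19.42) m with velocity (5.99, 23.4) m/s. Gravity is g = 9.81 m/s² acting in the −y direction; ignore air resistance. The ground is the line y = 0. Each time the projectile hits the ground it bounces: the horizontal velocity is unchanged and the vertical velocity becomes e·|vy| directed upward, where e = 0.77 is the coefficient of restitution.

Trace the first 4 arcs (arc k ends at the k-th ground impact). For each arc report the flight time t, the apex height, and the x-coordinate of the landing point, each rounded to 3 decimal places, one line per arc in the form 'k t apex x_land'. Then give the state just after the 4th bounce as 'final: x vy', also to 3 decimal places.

1 5.492 47.328 32.895
2 4.784 28.061 61.549
3 3.683 16.637 83.613
4 2.836 9.864 100.602
final: 100.602 10.712

Arc 1: start y=19.420, vy=23.400 → t=5.492, apex=47.328, x_land=32.895, impact vy=-30.473
  bounce: vy ← 0.77·30.473 = 23.464
Arc 2: start y=0.000, vy=23.464 → t=4.784, apex=28.061, x_land=61.549, impact vy=-23.464
  bounce: vy ← 0.77·23.464 = 18.067
Arc 3: start y=0.000, vy=18.067 → t=3.683, apex=16.637, x_land=83.613, impact vy=-18.067
  bounce: vy ← 0.77·18.067 = 13.912
Arc 4: start y=0.000, vy=13.912 → t=2.836, apex=9.864, x_land=100.602, impact vy=-13.912
  bounce: vy ← 0.77·13.912 = 10.712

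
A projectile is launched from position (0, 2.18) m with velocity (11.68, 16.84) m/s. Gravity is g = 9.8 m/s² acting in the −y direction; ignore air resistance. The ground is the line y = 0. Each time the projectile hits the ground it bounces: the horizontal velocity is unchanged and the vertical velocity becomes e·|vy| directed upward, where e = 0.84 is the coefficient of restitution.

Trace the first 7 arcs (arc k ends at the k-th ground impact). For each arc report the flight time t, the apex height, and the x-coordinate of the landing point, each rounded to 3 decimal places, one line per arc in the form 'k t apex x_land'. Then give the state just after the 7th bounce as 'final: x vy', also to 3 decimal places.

1 3.562 16.649 41.600
2 3.097 11.747 77.770
3 2.601 8.289 108.152
4 2.185 5.849 133.673
5 1.835 4.127 155.111
6 1.542 2.912 173.119
7 1.295 2.055 188.246
final: 188.246 5.331

Arc 1: start y=2.180, vy=16.840 → t=3.562, apex=16.649, x_land=41.600, impact vy=-18.064
  bounce: vy ← 0.84·18.064 = 15.174
Arc 2: start y=0.000, vy=15.174 → t=3.097, apex=11.747, x_land=77.770, impact vy=-15.174
  bounce: vy ← 0.84·15.174 = 12.746
Arc 3: start y=0.000, vy=12.746 → t=2.601, apex=8.289, x_land=108.152, impact vy=-12.746
  bounce: vy ← 0.84·12.746 = 10.707
Arc 4: start y=0.000, vy=10.707 → t=2.185, apex=5.849, x_land=133.673, impact vy=-10.707
  bounce: vy ← 0.84·10.707 = 8.994
Arc 5: start y=0.000, vy=8.994 → t=1.835, apex=4.127, x_land=155.111, impact vy=-8.994
  bounce: vy ← 0.84·8.994 = 7.555
Arc 6: start y=0.000, vy=7.555 → t=1.542, apex=2.912, x_land=173.119, impact vy=-7.555
  bounce: vy ← 0.84·7.555 = 6.346
Arc 7: start y=0.000, vy=6.346 → t=1.295, apex=2.055, x_land=188.246, impact vy=-6.346
  bounce: vy ← 0.84·6.346 = 5.331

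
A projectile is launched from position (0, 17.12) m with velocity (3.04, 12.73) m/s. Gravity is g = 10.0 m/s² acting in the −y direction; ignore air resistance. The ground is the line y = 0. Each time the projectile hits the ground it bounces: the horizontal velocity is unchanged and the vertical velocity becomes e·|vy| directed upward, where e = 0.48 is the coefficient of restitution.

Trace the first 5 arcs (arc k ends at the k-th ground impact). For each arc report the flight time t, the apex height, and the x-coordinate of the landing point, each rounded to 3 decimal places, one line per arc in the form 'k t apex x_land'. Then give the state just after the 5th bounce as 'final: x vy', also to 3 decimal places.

Arc 1: start y=17.120, vy=12.730 → t=3.519, apex=25.223, x_land=10.698, impact vy=-22.460
  bounce: vy ← 0.48·22.460 = 10.781
Arc 2: start y=0.000, vy=10.781 → t=2.156, apex=5.811, x_land=17.253, impact vy=-10.781
  bounce: vy ← 0.48·10.781 = 5.175
Arc 3: start y=0.000, vy=5.175 → t=1.035, apex=1.339, x_land=20.399, impact vy=-5.175
  bounce: vy ← 0.48·5.175 = 2.484
Arc 4: start y=0.000, vy=2.484 → t=0.497, apex=0.308, x_land=21.909, impact vy=-2.484
  bounce: vy ← 0.48·2.484 = 1.192
Arc 5: start y=0.000, vy=1.192 → t=0.238, apex=0.071, x_land=22.634, impact vy=-1.192
  bounce: vy ← 0.48·1.192 = 0.572

1 3.519 25.223 10.698
2 2.156 5.811 17.253
3 1.035 1.339 20.399
4 0.497 0.308 21.909
5 0.238 0.071 22.634
final: 22.634 0.572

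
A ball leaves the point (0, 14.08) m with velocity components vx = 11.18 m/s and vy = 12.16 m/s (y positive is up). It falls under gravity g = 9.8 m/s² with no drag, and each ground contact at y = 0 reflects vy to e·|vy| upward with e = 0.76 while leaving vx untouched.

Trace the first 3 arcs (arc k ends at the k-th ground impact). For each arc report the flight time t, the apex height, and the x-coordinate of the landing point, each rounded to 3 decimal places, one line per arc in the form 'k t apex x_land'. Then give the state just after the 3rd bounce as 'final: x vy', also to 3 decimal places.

1 3.342 21.624 37.359
2 3.193 12.490 73.058
3 2.427 7.214 100.189
final: 100.189 9.037

Arc 1: start y=14.080, vy=12.160 → t=3.342, apex=21.624, x_land=37.359, impact vy=-20.587
  bounce: vy ← 0.76·20.587 = 15.646
Arc 2: start y=0.000, vy=15.646 → t=3.193, apex=12.490, x_land=73.058, impact vy=-15.646
  bounce: vy ← 0.76·15.646 = 11.891
Arc 3: start y=0.000, vy=11.891 → t=2.427, apex=7.214, x_land=100.189, impact vy=-11.891
  bounce: vy ← 0.76·11.891 = 9.037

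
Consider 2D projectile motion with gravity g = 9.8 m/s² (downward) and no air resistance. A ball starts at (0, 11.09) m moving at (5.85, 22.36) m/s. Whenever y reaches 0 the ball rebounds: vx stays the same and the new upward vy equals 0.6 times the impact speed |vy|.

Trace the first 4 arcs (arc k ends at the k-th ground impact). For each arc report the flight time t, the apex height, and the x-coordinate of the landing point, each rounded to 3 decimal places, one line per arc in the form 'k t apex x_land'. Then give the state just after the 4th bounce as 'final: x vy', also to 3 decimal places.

Arc 1: start y=11.090, vy=22.360 → t=5.015, apex=36.599, x_land=29.335, impact vy=-26.783
  bounce: vy ← 0.6·26.783 = 16.070
Arc 2: start y=0.000, vy=16.070 → t=3.280, apex=13.176, x_land=48.521, impact vy=-16.070
  bounce: vy ← 0.6·16.070 = 9.642
Arc 3: start y=0.000, vy=9.642 → t=1.968, apex=4.743, x_land=60.032, impact vy=-9.642
  bounce: vy ← 0.6·9.642 = 5.785
Arc 4: start y=0.000, vy=5.785 → t=1.181, apex=1.708, x_land=66.939, impact vy=-5.785
  bounce: vy ← 0.6·5.785 = 3.471

1 5.015 36.599 29.335
2 3.280 13.176 48.521
3 1.968 4.743 60.032
4 1.181 1.708 66.939
final: 66.939 3.471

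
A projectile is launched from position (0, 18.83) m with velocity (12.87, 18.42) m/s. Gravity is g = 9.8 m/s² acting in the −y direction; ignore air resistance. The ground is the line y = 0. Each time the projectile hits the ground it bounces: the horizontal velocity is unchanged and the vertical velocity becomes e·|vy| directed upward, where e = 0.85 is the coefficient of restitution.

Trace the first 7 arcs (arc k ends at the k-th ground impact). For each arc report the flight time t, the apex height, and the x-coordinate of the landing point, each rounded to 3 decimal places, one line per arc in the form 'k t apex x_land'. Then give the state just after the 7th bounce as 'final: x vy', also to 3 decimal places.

Arc 1: start y=18.830, vy=18.420 → t=4.595, apex=36.141, x_land=59.143, impact vy=-26.615
  bounce: vy ← 0.85·26.615 = 22.623
Arc 2: start y=0.000, vy=22.623 → t=4.617, apex=26.112, x_land=118.563, impact vy=-22.623
  bounce: vy ← 0.85·22.623 = 19.229
Arc 3: start y=0.000, vy=19.229 → t=3.924, apex=18.866, x_land=169.069, impact vy=-19.229
  bounce: vy ← 0.85·19.229 = 16.345
Arc 4: start y=0.000, vy=16.345 → t=3.336, apex=13.631, x_land=212.000, impact vy=-16.345
  bounce: vy ← 0.85·16.345 = 13.893
Arc 5: start y=0.000, vy=13.893 → t=2.835, apex=9.848, x_land=248.491, impact vy=-13.893
  bounce: vy ← 0.85·13.893 = 11.809
Arc 6: start y=0.000, vy=11.809 → t=2.410, apex=7.115, x_land=279.508, impact vy=-11.809
  bounce: vy ← 0.85·11.809 = 10.038
Arc 7: start y=0.000, vy=10.038 → t=2.049, apex=5.141, x_land=305.873, impact vy=-10.038
  bounce: vy ← 0.85·10.038 = 8.532

1 4.595 36.141 59.143
2 4.617 26.112 118.563
3 3.924 18.866 169.069
4 3.336 13.631 212.000
5 2.835 9.848 248.491
6 2.410 7.115 279.508
7 2.049 5.141 305.873
final: 305.873 8.532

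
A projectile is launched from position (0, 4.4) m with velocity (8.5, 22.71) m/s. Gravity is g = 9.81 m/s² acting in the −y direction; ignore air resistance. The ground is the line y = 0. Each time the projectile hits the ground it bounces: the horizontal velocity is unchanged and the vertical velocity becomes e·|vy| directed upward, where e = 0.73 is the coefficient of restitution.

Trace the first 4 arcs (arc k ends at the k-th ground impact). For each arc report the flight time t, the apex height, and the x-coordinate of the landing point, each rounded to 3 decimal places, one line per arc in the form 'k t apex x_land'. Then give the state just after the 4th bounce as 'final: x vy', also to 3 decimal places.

1 4.816 30.687 40.938
2 3.652 16.353 71.978
3 2.666 8.714 94.638
4 1.946 4.644 111.179
final: 111.179 6.968

Arc 1: start y=4.400, vy=22.710 → t=4.816, apex=30.687, x_land=40.938, impact vy=-24.537
  bounce: vy ← 0.73·24.537 = 17.912
Arc 2: start y=0.000, vy=17.912 → t=3.652, apex=16.353, x_land=71.978, impact vy=-17.912
  bounce: vy ← 0.73·17.912 = 13.076
Arc 3: start y=0.000, vy=13.076 → t=2.666, apex=8.714, x_land=94.638, impact vy=-13.076
  bounce: vy ← 0.73·13.076 = 9.545
Arc 4: start y=0.000, vy=9.545 → t=1.946, apex=4.644, x_land=111.179, impact vy=-9.545
  bounce: vy ← 0.73·9.545 = 6.968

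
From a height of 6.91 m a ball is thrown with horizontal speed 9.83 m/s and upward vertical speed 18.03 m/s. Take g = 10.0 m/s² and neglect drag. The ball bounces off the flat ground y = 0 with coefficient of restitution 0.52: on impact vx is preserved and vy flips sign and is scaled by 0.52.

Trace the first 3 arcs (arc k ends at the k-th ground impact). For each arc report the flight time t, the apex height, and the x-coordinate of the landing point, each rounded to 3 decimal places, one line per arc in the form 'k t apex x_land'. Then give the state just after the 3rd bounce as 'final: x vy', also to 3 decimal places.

1 3.955 23.164 38.882
2 2.238 6.264 60.886
3 1.164 1.694 72.328
final: 72.328 3.026

Arc 1: start y=6.910, vy=18.030 → t=3.955, apex=23.164, x_land=38.882, impact vy=-21.524
  bounce: vy ← 0.52·21.524 = 11.192
Arc 2: start y=0.000, vy=11.192 → t=2.238, apex=6.264, x_land=60.886, impact vy=-11.192
  bounce: vy ← 0.52·11.192 = 5.820
Arc 3: start y=0.000, vy=5.820 → t=1.164, apex=1.694, x_land=72.328, impact vy=-5.820
  bounce: vy ← 0.52·5.820 = 3.026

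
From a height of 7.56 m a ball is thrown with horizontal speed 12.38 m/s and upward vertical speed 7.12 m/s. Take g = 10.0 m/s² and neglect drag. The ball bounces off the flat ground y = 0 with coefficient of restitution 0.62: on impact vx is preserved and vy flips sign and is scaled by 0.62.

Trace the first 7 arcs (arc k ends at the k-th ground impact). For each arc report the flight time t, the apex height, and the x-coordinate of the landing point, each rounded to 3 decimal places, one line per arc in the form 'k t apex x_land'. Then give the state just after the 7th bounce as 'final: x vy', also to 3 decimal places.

Arc 1: start y=7.560, vy=7.120 → t=2.133, apex=10.095, x_land=26.405, impact vy=-14.209
  bounce: vy ← 0.62·14.209 = 8.810
Arc 2: start y=0.000, vy=8.810 → t=1.762, apex=3.880, x_land=48.218, impact vy=-8.810
  bounce: vy ← 0.62·8.810 = 5.462
Arc 3: start y=0.000, vy=5.462 → t=1.092, apex=1.492, x_land=61.741, impact vy=-5.462
  bounce: vy ← 0.62·5.462 = 3.386
Arc 4: start y=0.000, vy=3.386 → t=0.677, apex=0.573, x_land=70.126, impact vy=-3.386
  bounce: vy ← 0.62·3.386 = 2.100
Arc 5: start y=0.000, vy=2.100 → t=0.420, apex=0.220, x_land=75.325, impact vy=-2.100
  bounce: vy ← 0.62·2.100 = 1.302
Arc 6: start y=0.000, vy=1.302 → t=0.260, apex=0.085, x_land=78.548, impact vy=-1.302
  bounce: vy ← 0.62·1.302 = 0.807
Arc 7: start y=0.000, vy=0.807 → t=0.161, apex=0.033, x_land=80.546, impact vy=-0.807
  bounce: vy ← 0.62·0.807 = 0.500

1 2.133 10.095 26.405
2 1.762 3.880 48.218
3 1.092 1.492 61.741
4 0.677 0.573 70.126
5 0.420 0.220 75.325
6 0.260 0.085 78.548
7 0.161 0.033 80.546
final: 80.546 0.500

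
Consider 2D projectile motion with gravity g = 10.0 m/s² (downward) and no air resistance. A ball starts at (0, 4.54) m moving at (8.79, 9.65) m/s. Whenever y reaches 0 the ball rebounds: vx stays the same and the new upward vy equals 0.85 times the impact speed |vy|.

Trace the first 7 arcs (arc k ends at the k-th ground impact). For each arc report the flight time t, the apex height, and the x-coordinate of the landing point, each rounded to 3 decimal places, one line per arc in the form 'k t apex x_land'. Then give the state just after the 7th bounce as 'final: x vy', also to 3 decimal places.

1 2.321 9.196 20.403
2 2.306 6.644 40.669
3 1.960 4.800 57.894
4 1.666 3.468 72.536
5 1.416 2.506 84.981
6 1.203 1.810 95.560
7 1.023 1.308 104.552
final: 104.552 4.348

Arc 1: start y=4.540, vy=9.650 → t=2.321, apex=9.196, x_land=20.403, impact vy=-13.562
  bounce: vy ← 0.85·13.562 = 11.528
Arc 2: start y=0.000, vy=11.528 → t=2.306, apex=6.644, x_land=40.669, impact vy=-11.528
  bounce: vy ← 0.85·11.528 = 9.798
Arc 3: start y=0.000, vy=9.798 → t=1.960, apex=4.800, x_land=57.894, impact vy=-9.798
  bounce: vy ← 0.85·9.798 = 8.329
Arc 4: start y=0.000, vy=8.329 → t=1.666, apex=3.468, x_land=72.536, impact vy=-8.329
  bounce: vy ← 0.85·8.329 = 7.079
Arc 5: start y=0.000, vy=7.079 → t=1.416, apex=2.506, x_land=84.981, impact vy=-7.079
  bounce: vy ← 0.85·7.079 = 6.017
Arc 6: start y=0.000, vy=6.017 → t=1.203, apex=1.810, x_land=95.560, impact vy=-6.017
  bounce: vy ← 0.85·6.017 = 5.115
Arc 7: start y=0.000, vy=5.115 → t=1.023, apex=1.308, x_land=104.552, impact vy=-5.115
  bounce: vy ← 0.85·5.115 = 4.348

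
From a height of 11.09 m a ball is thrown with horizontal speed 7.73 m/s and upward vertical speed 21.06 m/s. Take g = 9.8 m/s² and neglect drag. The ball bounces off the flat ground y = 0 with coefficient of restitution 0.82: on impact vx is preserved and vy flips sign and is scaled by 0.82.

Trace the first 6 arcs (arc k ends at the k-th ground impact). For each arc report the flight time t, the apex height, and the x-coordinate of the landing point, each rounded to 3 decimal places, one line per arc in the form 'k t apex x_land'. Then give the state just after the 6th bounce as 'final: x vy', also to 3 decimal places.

1 4.772 33.719 36.889
2 4.302 22.672 70.145
3 3.528 15.245 97.414
4 2.893 10.251 119.775
5 2.372 6.893 138.111
6 1.945 4.635 153.146
final: 153.146 7.815

Arc 1: start y=11.090, vy=21.060 → t=4.772, apex=33.719, x_land=36.889, impact vy=-25.708
  bounce: vy ← 0.82·25.708 = 21.080
Arc 2: start y=0.000, vy=21.080 → t=4.302, apex=22.672, x_land=70.145, impact vy=-21.080
  bounce: vy ← 0.82·21.080 = 17.286
Arc 3: start y=0.000, vy=17.286 → t=3.528, apex=15.245, x_land=97.414, impact vy=-17.286
  bounce: vy ← 0.82·17.286 = 14.174
Arc 4: start y=0.000, vy=14.174 → t=2.893, apex=10.251, x_land=119.775, impact vy=-14.174
  bounce: vy ← 0.82·14.174 = 11.623
Arc 5: start y=0.000, vy=11.623 → t=2.372, apex=6.893, x_land=138.111, impact vy=-11.623
  bounce: vy ← 0.82·11.623 = 9.531
Arc 6: start y=0.000, vy=9.531 → t=1.945, apex=4.635, x_land=153.146, impact vy=-9.531
  bounce: vy ← 0.82·9.531 = 7.815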